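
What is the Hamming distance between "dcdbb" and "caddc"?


Comparing "dcdbb" and "caddc" position by position:
  Position 0: 'd' vs 'c' => differ
  Position 1: 'c' vs 'a' => differ
  Position 2: 'd' vs 'd' => same
  Position 3: 'b' vs 'd' => differ
  Position 4: 'b' vs 'c' => differ
Total differences (Hamming distance): 4

4


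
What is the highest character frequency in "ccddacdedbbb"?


Input: ccddacdedbbb
Character counts:
  'a': 1
  'b': 3
  'c': 3
  'd': 4
  'e': 1
Maximum frequency: 4

4


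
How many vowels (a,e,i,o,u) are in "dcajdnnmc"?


Input: dcajdnnmc
Checking each character:
  'd' at position 0: consonant
  'c' at position 1: consonant
  'a' at position 2: vowel (running total: 1)
  'j' at position 3: consonant
  'd' at position 4: consonant
  'n' at position 5: consonant
  'n' at position 6: consonant
  'm' at position 7: consonant
  'c' at position 8: consonant
Total vowels: 1

1


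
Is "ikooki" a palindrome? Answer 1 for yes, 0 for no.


Input: ikooki
Reversed: ikooki
  Compare pos 0 ('i') with pos 5 ('i'): match
  Compare pos 1 ('k') with pos 4 ('k'): match
  Compare pos 2 ('o') with pos 3 ('o'): match
Result: palindrome

1


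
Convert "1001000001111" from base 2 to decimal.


Input: "1001000001111" in base 2
Positional expansion:
  Digit '1' (value 1) x 2^12 = 4096
  Digit '0' (value 0) x 2^11 = 0
  Digit '0' (value 0) x 2^10 = 0
  Digit '1' (value 1) x 2^9 = 512
  Digit '0' (value 0) x 2^8 = 0
  Digit '0' (value 0) x 2^7 = 0
  Digit '0' (value 0) x 2^6 = 0
  Digit '0' (value 0) x 2^5 = 0
  Digit '0' (value 0) x 2^4 = 0
  Digit '1' (value 1) x 2^3 = 8
  Digit '1' (value 1) x 2^2 = 4
  Digit '1' (value 1) x 2^1 = 2
  Digit '1' (value 1) x 2^0 = 1
Sum = 4623

4623


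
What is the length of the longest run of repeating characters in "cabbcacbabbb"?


Input: "cabbcacbabbb"
Scanning for longest run:
  Position 1 ('a'): new char, reset run to 1
  Position 2 ('b'): new char, reset run to 1
  Position 3 ('b'): continues run of 'b', length=2
  Position 4 ('c'): new char, reset run to 1
  Position 5 ('a'): new char, reset run to 1
  Position 6 ('c'): new char, reset run to 1
  Position 7 ('b'): new char, reset run to 1
  Position 8 ('a'): new char, reset run to 1
  Position 9 ('b'): new char, reset run to 1
  Position 10 ('b'): continues run of 'b', length=2
  Position 11 ('b'): continues run of 'b', length=3
Longest run: 'b' with length 3

3


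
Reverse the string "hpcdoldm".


Input: hpcdoldm
Reading characters right to left:
  Position 7: 'm'
  Position 6: 'd'
  Position 5: 'l'
  Position 4: 'o'
  Position 3: 'd'
  Position 2: 'c'
  Position 1: 'p'
  Position 0: 'h'
Reversed: mdlodcph

mdlodcph


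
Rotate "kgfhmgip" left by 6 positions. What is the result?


Input: "kgfhmgip", rotate left by 6
First 6 characters: "kgfhmg"
Remaining characters: "ip"
Concatenate remaining + first: "ip" + "kgfhmg" = "ipkgfhmg"

ipkgfhmg


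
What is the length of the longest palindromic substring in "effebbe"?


Input: "effebbe"
Checking substrings for palindromes:
  [0:4] "effe" (len 4) => palindrome
  [3:7] "ebbe" (len 4) => palindrome
  [1:3] "ff" (len 2) => palindrome
  [4:6] "bb" (len 2) => palindrome
Longest palindromic substring: "effe" with length 4

4


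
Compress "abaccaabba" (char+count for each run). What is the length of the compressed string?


Input: abaccaabba
Runs:
  'a' x 1 => "a1"
  'b' x 1 => "b1"
  'a' x 1 => "a1"
  'c' x 2 => "c2"
  'a' x 2 => "a2"
  'b' x 2 => "b2"
  'a' x 1 => "a1"
Compressed: "a1b1a1c2a2b2a1"
Compressed length: 14

14


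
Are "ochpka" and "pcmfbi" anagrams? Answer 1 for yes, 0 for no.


Strings: "ochpka", "pcmfbi"
Sorted first:  achkop
Sorted second: bcfimp
Differ at position 0: 'a' vs 'b' => not anagrams

0


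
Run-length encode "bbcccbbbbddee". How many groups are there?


Input: bbcccbbbbddee
Scanning for consecutive runs:
  Group 1: 'b' x 2 (positions 0-1)
  Group 2: 'c' x 3 (positions 2-4)
  Group 3: 'b' x 4 (positions 5-8)
  Group 4: 'd' x 2 (positions 9-10)
  Group 5: 'e' x 2 (positions 11-12)
Total groups: 5

5


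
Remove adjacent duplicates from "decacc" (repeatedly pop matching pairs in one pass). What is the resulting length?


Input: decacc
Stack-based adjacent duplicate removal:
  Read 'd': push. Stack: d
  Read 'e': push. Stack: de
  Read 'c': push. Stack: dec
  Read 'a': push. Stack: deca
  Read 'c': push. Stack: decac
  Read 'c': matches stack top 'c' => pop. Stack: deca
Final stack: "deca" (length 4)

4


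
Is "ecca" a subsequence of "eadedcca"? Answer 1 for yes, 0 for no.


Check if "ecca" is a subsequence of "eadedcca"
Greedy scan:
  Position 0 ('e'): matches sub[0] = 'e'
  Position 1 ('a'): no match needed
  Position 2 ('d'): no match needed
  Position 3 ('e'): no match needed
  Position 4 ('d'): no match needed
  Position 5 ('c'): matches sub[1] = 'c'
  Position 6 ('c'): matches sub[2] = 'c'
  Position 7 ('a'): matches sub[3] = 'a'
All 4 characters matched => is a subsequence

1


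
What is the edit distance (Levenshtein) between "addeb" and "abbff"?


Computing edit distance: "addeb" -> "abbff"
DP table:
           a    b    b    f    f
      0    1    2    3    4    5
  a   1    0    1    2    3    4
  d   2    1    1    2    3    4
  d   3    2    2    2    3    4
  e   4    3    3    3    3    4
  b   5    4    3    3    4    4
Edit distance = dp[5][5] = 4

4


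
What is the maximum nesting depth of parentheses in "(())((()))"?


Input: "(())((()))"
Tracking depth:
  Position 0 '(': depth becomes 1
  Position 1 '(': depth becomes 2
  Position 2 ')': depth becomes 1
  Position 3 ')': depth becomes 0
  Position 4 '(': depth becomes 1
  Position 5 '(': depth becomes 2
  Position 6 '(': depth becomes 3
  Position 7 ')': depth becomes 2
  Position 8 ')': depth becomes 1
  Position 9 ')': depth becomes 0
Maximum depth reached: 3

3


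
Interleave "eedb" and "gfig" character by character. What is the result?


Interleaving "eedb" and "gfig":
  Position 0: 'e' from first, 'g' from second => "eg"
  Position 1: 'e' from first, 'f' from second => "ef"
  Position 2: 'd' from first, 'i' from second => "di"
  Position 3: 'b' from first, 'g' from second => "bg"
Result: egefdibg

egefdibg


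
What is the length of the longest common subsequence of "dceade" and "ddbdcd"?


LCS of "dceade" and "ddbdcd"
DP table:
           d    d    b    d    c    d
      0    0    0    0    0    0    0
  d   0    1    1    1    1    1    1
  c   0    1    1    1    1    2    2
  e   0    1    1    1    1    2    2
  a   0    1    1    1    1    2    2
  d   0    1    2    2    2    2    3
  e   0    1    2    2    2    2    3
LCS length = dp[6][6] = 3

3


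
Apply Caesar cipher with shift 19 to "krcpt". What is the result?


Caesar cipher: shift "krcpt" by 19
  'k' (pos 10) + 19 = pos 3 = 'd'
  'r' (pos 17) + 19 = pos 10 = 'k'
  'c' (pos 2) + 19 = pos 21 = 'v'
  'p' (pos 15) + 19 = pos 8 = 'i'
  't' (pos 19) + 19 = pos 12 = 'm'
Result: dkvim

dkvim


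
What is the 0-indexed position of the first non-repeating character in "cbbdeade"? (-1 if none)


Input: cbbdeade
Character frequencies:
  'a': 1
  'b': 2
  'c': 1
  'd': 2
  'e': 2
Scanning left to right for freq == 1:
  Position 0 ('c'): unique! => answer = 0

0


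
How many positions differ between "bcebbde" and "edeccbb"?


Comparing "bcebbde" and "edeccbb" position by position:
  Position 0: 'b' vs 'e' => DIFFER
  Position 1: 'c' vs 'd' => DIFFER
  Position 2: 'e' vs 'e' => same
  Position 3: 'b' vs 'c' => DIFFER
  Position 4: 'b' vs 'c' => DIFFER
  Position 5: 'd' vs 'b' => DIFFER
  Position 6: 'e' vs 'b' => DIFFER
Positions that differ: 6

6


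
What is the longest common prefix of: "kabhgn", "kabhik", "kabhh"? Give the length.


Words: kabhgn, kabhik, kabhh
  Position 0: all 'k' => match
  Position 1: all 'a' => match
  Position 2: all 'b' => match
  Position 3: all 'h' => match
  Position 4: ('g', 'i', 'h') => mismatch, stop
LCP = "kabh" (length 4)

4


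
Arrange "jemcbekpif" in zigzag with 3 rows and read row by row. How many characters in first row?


Zigzag "jemcbekpif" into 3 rows:
Placing characters:
  'j' => row 0
  'e' => row 1
  'm' => row 2
  'c' => row 1
  'b' => row 0
  'e' => row 1
  'k' => row 2
  'p' => row 1
  'i' => row 0
  'f' => row 1
Rows:
  Row 0: "jbi"
  Row 1: "ecepf"
  Row 2: "mk"
First row length: 3

3


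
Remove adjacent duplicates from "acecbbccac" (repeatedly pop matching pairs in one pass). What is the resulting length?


Input: acecbbccac
Stack-based adjacent duplicate removal:
  Read 'a': push. Stack: a
  Read 'c': push. Stack: ac
  Read 'e': push. Stack: ace
  Read 'c': push. Stack: acec
  Read 'b': push. Stack: acecb
  Read 'b': matches stack top 'b' => pop. Stack: acec
  Read 'c': matches stack top 'c' => pop. Stack: ace
  Read 'c': push. Stack: acec
  Read 'a': push. Stack: aceca
  Read 'c': push. Stack: acecac
Final stack: "acecac" (length 6)

6


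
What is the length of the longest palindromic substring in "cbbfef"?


Input: "cbbfef"
Checking substrings for palindromes:
  [3:6] "fef" (len 3) => palindrome
  [1:3] "bb" (len 2) => palindrome
Longest palindromic substring: "fef" with length 3

3


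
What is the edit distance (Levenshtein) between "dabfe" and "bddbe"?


Computing edit distance: "dabfe" -> "bddbe"
DP table:
           b    d    d    b    e
      0    1    2    3    4    5
  d   1    1    1    2    3    4
  a   2    2    2    2    3    4
  b   3    2    3    3    2    3
  f   4    3    3    4    3    3
  e   5    4    4    4    4    3
Edit distance = dp[5][5] = 3

3


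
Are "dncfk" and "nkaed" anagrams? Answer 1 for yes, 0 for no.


Strings: "dncfk", "nkaed"
Sorted first:  cdfkn
Sorted second: adekn
Differ at position 0: 'c' vs 'a' => not anagrams

0


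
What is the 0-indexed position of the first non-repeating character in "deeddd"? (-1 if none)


Input: deeddd
Character frequencies:
  'd': 4
  'e': 2
Scanning left to right for freq == 1:
  Position 0 ('d'): freq=4, skip
  Position 1 ('e'): freq=2, skip
  Position 2 ('e'): freq=2, skip
  Position 3 ('d'): freq=4, skip
  Position 4 ('d'): freq=4, skip
  Position 5 ('d'): freq=4, skip
  No unique character found => answer = -1

-1


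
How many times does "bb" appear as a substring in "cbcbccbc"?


Searching for "bb" in "cbcbccbc"
Scanning each position:
  Position 0: "cb" => no
  Position 1: "bc" => no
  Position 2: "cb" => no
  Position 3: "bc" => no
  Position 4: "cc" => no
  Position 5: "cb" => no
  Position 6: "bc" => no
Total occurrences: 0

0


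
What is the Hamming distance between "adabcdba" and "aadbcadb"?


Comparing "adabcdba" and "aadbcadb" position by position:
  Position 0: 'a' vs 'a' => same
  Position 1: 'd' vs 'a' => differ
  Position 2: 'a' vs 'd' => differ
  Position 3: 'b' vs 'b' => same
  Position 4: 'c' vs 'c' => same
  Position 5: 'd' vs 'a' => differ
  Position 6: 'b' vs 'd' => differ
  Position 7: 'a' vs 'b' => differ
Total differences (Hamming distance): 5

5


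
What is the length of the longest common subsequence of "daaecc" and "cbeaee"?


LCS of "daaecc" and "cbeaee"
DP table:
           c    b    e    a    e    e
      0    0    0    0    0    0    0
  d   0    0    0    0    0    0    0
  a   0    0    0    0    1    1    1
  a   0    0    0    0    1    1    1
  e   0    0    0    1    1    2    2
  c   0    1    1    1    1    2    2
  c   0    1    1    1    1    2    2
LCS length = dp[6][6] = 2

2


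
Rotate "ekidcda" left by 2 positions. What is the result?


Input: "ekidcda", rotate left by 2
First 2 characters: "ek"
Remaining characters: "idcda"
Concatenate remaining + first: "idcda" + "ek" = "idcdaek"

idcdaek


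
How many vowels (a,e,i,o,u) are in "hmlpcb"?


Input: hmlpcb
Checking each character:
  'h' at position 0: consonant
  'm' at position 1: consonant
  'l' at position 2: consonant
  'p' at position 3: consonant
  'c' at position 4: consonant
  'b' at position 5: consonant
Total vowels: 0

0


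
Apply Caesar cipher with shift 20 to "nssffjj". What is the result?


Caesar cipher: shift "nssffjj" by 20
  'n' (pos 13) + 20 = pos 7 = 'h'
  's' (pos 18) + 20 = pos 12 = 'm'
  's' (pos 18) + 20 = pos 12 = 'm'
  'f' (pos 5) + 20 = pos 25 = 'z'
  'f' (pos 5) + 20 = pos 25 = 'z'
  'j' (pos 9) + 20 = pos 3 = 'd'
  'j' (pos 9) + 20 = pos 3 = 'd'
Result: hmmzzdd

hmmzzdd


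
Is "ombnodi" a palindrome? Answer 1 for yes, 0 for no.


Input: ombnodi
Reversed: idonbmo
  Compare pos 0 ('o') with pos 6 ('i'): MISMATCH
  Compare pos 1 ('m') with pos 5 ('d'): MISMATCH
  Compare pos 2 ('b') with pos 4 ('o'): MISMATCH
Result: not a palindrome

0


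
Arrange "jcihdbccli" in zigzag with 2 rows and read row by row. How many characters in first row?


Zigzag "jcihdbccli" into 2 rows:
Placing characters:
  'j' => row 0
  'c' => row 1
  'i' => row 0
  'h' => row 1
  'd' => row 0
  'b' => row 1
  'c' => row 0
  'c' => row 1
  'l' => row 0
  'i' => row 1
Rows:
  Row 0: "jidcl"
  Row 1: "chbci"
First row length: 5

5


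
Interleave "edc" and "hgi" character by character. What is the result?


Interleaving "edc" and "hgi":
  Position 0: 'e' from first, 'h' from second => "eh"
  Position 1: 'd' from first, 'g' from second => "dg"
  Position 2: 'c' from first, 'i' from second => "ci"
Result: ehdgci

ehdgci


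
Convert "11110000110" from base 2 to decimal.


Input: "11110000110" in base 2
Positional expansion:
  Digit '1' (value 1) x 2^10 = 1024
  Digit '1' (value 1) x 2^9 = 512
  Digit '1' (value 1) x 2^8 = 256
  Digit '1' (value 1) x 2^7 = 128
  Digit '0' (value 0) x 2^6 = 0
  Digit '0' (value 0) x 2^5 = 0
  Digit '0' (value 0) x 2^4 = 0
  Digit '0' (value 0) x 2^3 = 0
  Digit '1' (value 1) x 2^2 = 4
  Digit '1' (value 1) x 2^1 = 2
  Digit '0' (value 0) x 2^0 = 0
Sum = 1926

1926


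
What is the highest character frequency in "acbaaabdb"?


Input: acbaaabdb
Character counts:
  'a': 4
  'b': 3
  'c': 1
  'd': 1
Maximum frequency: 4

4


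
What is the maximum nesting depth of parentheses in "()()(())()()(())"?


Input: "()()(())()()(())"
Tracking depth:
  Position 0 '(': depth becomes 1
  Position 1 ')': depth becomes 0
  Position 2 '(': depth becomes 1
  Position 3 ')': depth becomes 0
  Position 4 '(': depth becomes 1
  Position 5 '(': depth becomes 2
  Position 6 ')': depth becomes 1
  Position 7 ')': depth becomes 0
  Position 8 '(': depth becomes 1
  Position 9 ')': depth becomes 0
  Position 10 '(': depth becomes 1
  Position 11 ')': depth becomes 0
  Position 12 '(': depth becomes 1
  Position 13 '(': depth becomes 2
  Position 14 ')': depth becomes 1
  Position 15 ')': depth becomes 0
Maximum depth reached: 2

2


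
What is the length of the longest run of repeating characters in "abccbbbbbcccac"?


Input: "abccbbbbbcccac"
Scanning for longest run:
  Position 1 ('b'): new char, reset run to 1
  Position 2 ('c'): new char, reset run to 1
  Position 3 ('c'): continues run of 'c', length=2
  Position 4 ('b'): new char, reset run to 1
  Position 5 ('b'): continues run of 'b', length=2
  Position 6 ('b'): continues run of 'b', length=3
  Position 7 ('b'): continues run of 'b', length=4
  Position 8 ('b'): continues run of 'b', length=5
  Position 9 ('c'): new char, reset run to 1
  Position 10 ('c'): continues run of 'c', length=2
  Position 11 ('c'): continues run of 'c', length=3
  Position 12 ('a'): new char, reset run to 1
  Position 13 ('c'): new char, reset run to 1
Longest run: 'b' with length 5

5


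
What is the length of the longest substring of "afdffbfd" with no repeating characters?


Input: "afdffbfd"
Sliding window (track last position of each char):
  Position 0 ('a'): window [0,0] length 1 -- new best
  Position 1 ('f'): window [0,1] length 2 -- new best
  Position 2 ('d'): window [0,2] length 3 -- new best
  Position 3 ('f'): repeat (last at 1), move window start to 2
  Position 3 ('f'): window [2,3] length 2
  Position 4 ('f'): repeat (last at 3), move window start to 4
  Position 4 ('f'): window [4,4] length 1
  Position 5 ('b'): window [4,5] length 2
  Position 6 ('f'): repeat (last at 4), move window start to 5
  Position 6 ('f'): window [5,6] length 2
  Position 7 ('d'): window [5,7] length 3
Longest substring with no repeats: "afd" with length 3

3


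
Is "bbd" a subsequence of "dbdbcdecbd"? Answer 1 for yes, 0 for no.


Check if "bbd" is a subsequence of "dbdbcdecbd"
Greedy scan:
  Position 0 ('d'): no match needed
  Position 1 ('b'): matches sub[0] = 'b'
  Position 2 ('d'): no match needed
  Position 3 ('b'): matches sub[1] = 'b'
  Position 4 ('c'): no match needed
  Position 5 ('d'): matches sub[2] = 'd'
  Position 6 ('e'): no match needed
  Position 7 ('c'): no match needed
  Position 8 ('b'): no match needed
  Position 9 ('d'): no match needed
All 3 characters matched => is a subsequence

1


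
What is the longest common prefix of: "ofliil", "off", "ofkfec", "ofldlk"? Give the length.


Words: ofliil, off, ofkfec, ofldlk
  Position 0: all 'o' => match
  Position 1: all 'f' => match
  Position 2: ('l', 'f', 'k', 'l') => mismatch, stop
LCP = "of" (length 2)

2


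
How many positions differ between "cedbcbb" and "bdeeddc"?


Comparing "cedbcbb" and "bdeeddc" position by position:
  Position 0: 'c' vs 'b' => DIFFER
  Position 1: 'e' vs 'd' => DIFFER
  Position 2: 'd' vs 'e' => DIFFER
  Position 3: 'b' vs 'e' => DIFFER
  Position 4: 'c' vs 'd' => DIFFER
  Position 5: 'b' vs 'd' => DIFFER
  Position 6: 'b' vs 'c' => DIFFER
Positions that differ: 7

7


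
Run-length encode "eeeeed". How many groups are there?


Input: eeeeed
Scanning for consecutive runs:
  Group 1: 'e' x 5 (positions 0-4)
  Group 2: 'd' x 1 (positions 5-5)
Total groups: 2

2


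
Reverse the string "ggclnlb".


Input: ggclnlb
Reading characters right to left:
  Position 6: 'b'
  Position 5: 'l'
  Position 4: 'n'
  Position 3: 'l'
  Position 2: 'c'
  Position 1: 'g'
  Position 0: 'g'
Reversed: blnlcgg

blnlcgg


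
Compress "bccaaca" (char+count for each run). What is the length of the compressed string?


Input: bccaaca
Runs:
  'b' x 1 => "b1"
  'c' x 2 => "c2"
  'a' x 2 => "a2"
  'c' x 1 => "c1"
  'a' x 1 => "a1"
Compressed: "b1c2a2c1a1"
Compressed length: 10

10


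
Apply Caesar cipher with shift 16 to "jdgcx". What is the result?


Caesar cipher: shift "jdgcx" by 16
  'j' (pos 9) + 16 = pos 25 = 'z'
  'd' (pos 3) + 16 = pos 19 = 't'
  'g' (pos 6) + 16 = pos 22 = 'w'
  'c' (pos 2) + 16 = pos 18 = 's'
  'x' (pos 23) + 16 = pos 13 = 'n'
Result: ztwsn

ztwsn


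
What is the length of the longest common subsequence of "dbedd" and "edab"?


LCS of "dbedd" and "edab"
DP table:
           e    d    a    b
      0    0    0    0    0
  d   0    0    1    1    1
  b   0    0    1    1    2
  e   0    1    1    1    2
  d   0    1    2    2    2
  d   0    1    2    2    2
LCS length = dp[5][4] = 2

2


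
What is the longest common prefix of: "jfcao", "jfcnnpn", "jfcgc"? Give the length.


Words: jfcao, jfcnnpn, jfcgc
  Position 0: all 'j' => match
  Position 1: all 'f' => match
  Position 2: all 'c' => match
  Position 3: ('a', 'n', 'g') => mismatch, stop
LCP = "jfc" (length 3)

3


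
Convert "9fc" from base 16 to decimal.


Input: "9fc" in base 16
Positional expansion:
  Digit '9' (value 9) x 16^2 = 2304
  Digit 'f' (value 15) x 16^1 = 240
  Digit 'c' (value 12) x 16^0 = 12
Sum = 2556

2556


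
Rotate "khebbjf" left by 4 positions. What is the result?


Input: "khebbjf", rotate left by 4
First 4 characters: "kheb"
Remaining characters: "bjf"
Concatenate remaining + first: "bjf" + "kheb" = "bjfkheb"

bjfkheb


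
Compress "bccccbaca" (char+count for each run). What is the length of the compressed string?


Input: bccccbaca
Runs:
  'b' x 1 => "b1"
  'c' x 4 => "c4"
  'b' x 1 => "b1"
  'a' x 1 => "a1"
  'c' x 1 => "c1"
  'a' x 1 => "a1"
Compressed: "b1c4b1a1c1a1"
Compressed length: 12

12


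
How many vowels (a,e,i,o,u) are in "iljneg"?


Input: iljneg
Checking each character:
  'i' at position 0: vowel (running total: 1)
  'l' at position 1: consonant
  'j' at position 2: consonant
  'n' at position 3: consonant
  'e' at position 4: vowel (running total: 2)
  'g' at position 5: consonant
Total vowels: 2

2


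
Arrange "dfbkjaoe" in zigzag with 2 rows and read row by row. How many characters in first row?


Zigzag "dfbkjaoe" into 2 rows:
Placing characters:
  'd' => row 0
  'f' => row 1
  'b' => row 0
  'k' => row 1
  'j' => row 0
  'a' => row 1
  'o' => row 0
  'e' => row 1
Rows:
  Row 0: "dbjo"
  Row 1: "fkae"
First row length: 4

4


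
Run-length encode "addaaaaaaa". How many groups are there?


Input: addaaaaaaa
Scanning for consecutive runs:
  Group 1: 'a' x 1 (positions 0-0)
  Group 2: 'd' x 2 (positions 1-2)
  Group 3: 'a' x 7 (positions 3-9)
Total groups: 3

3


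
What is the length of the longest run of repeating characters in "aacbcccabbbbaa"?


Input: "aacbcccabbbbaa"
Scanning for longest run:
  Position 1 ('a'): continues run of 'a', length=2
  Position 2 ('c'): new char, reset run to 1
  Position 3 ('b'): new char, reset run to 1
  Position 4 ('c'): new char, reset run to 1
  Position 5 ('c'): continues run of 'c', length=2
  Position 6 ('c'): continues run of 'c', length=3
  Position 7 ('a'): new char, reset run to 1
  Position 8 ('b'): new char, reset run to 1
  Position 9 ('b'): continues run of 'b', length=2
  Position 10 ('b'): continues run of 'b', length=3
  Position 11 ('b'): continues run of 'b', length=4
  Position 12 ('a'): new char, reset run to 1
  Position 13 ('a'): continues run of 'a', length=2
Longest run: 'b' with length 4

4


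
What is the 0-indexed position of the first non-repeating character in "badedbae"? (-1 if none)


Input: badedbae
Character frequencies:
  'a': 2
  'b': 2
  'd': 2
  'e': 2
Scanning left to right for freq == 1:
  Position 0 ('b'): freq=2, skip
  Position 1 ('a'): freq=2, skip
  Position 2 ('d'): freq=2, skip
  Position 3 ('e'): freq=2, skip
  Position 4 ('d'): freq=2, skip
  Position 5 ('b'): freq=2, skip
  Position 6 ('a'): freq=2, skip
  Position 7 ('e'): freq=2, skip
  No unique character found => answer = -1

-1


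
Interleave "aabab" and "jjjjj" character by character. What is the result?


Interleaving "aabab" and "jjjjj":
  Position 0: 'a' from first, 'j' from second => "aj"
  Position 1: 'a' from first, 'j' from second => "aj"
  Position 2: 'b' from first, 'j' from second => "bj"
  Position 3: 'a' from first, 'j' from second => "aj"
  Position 4: 'b' from first, 'j' from second => "bj"
Result: ajajbjajbj

ajajbjajbj


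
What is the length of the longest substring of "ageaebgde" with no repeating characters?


Input: "ageaebgde"
Sliding window (track last position of each char):
  Position 0 ('a'): window [0,0] length 1 -- new best
  Position 1 ('g'): window [0,1] length 2 -- new best
  Position 2 ('e'): window [0,2] length 3 -- new best
  Position 3 ('a'): repeat (last at 0), move window start to 1
  Position 3 ('a'): window [1,3] length 3
  Position 4 ('e'): repeat (last at 2), move window start to 3
  Position 4 ('e'): window [3,4] length 2
  Position 5 ('b'): window [3,5] length 3
  Position 6 ('g'): window [3,6] length 4 -- new best
  Position 7 ('d'): window [3,7] length 5 -- new best
  Position 8 ('e'): repeat (last at 4), move window start to 5
  Position 8 ('e'): window [5,8] length 4
Longest substring with no repeats: "aebgd" with length 5

5


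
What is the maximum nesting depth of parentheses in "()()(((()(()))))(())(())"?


Input: "()()(((()(()))))(())(())"
Tracking depth:
  Position 0 '(': depth becomes 1
  Position 1 ')': depth becomes 0
  Position 2 '(': depth becomes 1
  Position 3 ')': depth becomes 0
  Position 4 '(': depth becomes 1
  Position 5 '(': depth becomes 2
  Position 6 '(': depth becomes 3
  Position 7 '(': depth becomes 4
  Position 8 ')': depth becomes 3
  Position 9 '(': depth becomes 4
  Position 10 '(': depth becomes 5
  Position 11 ')': depth becomes 4
  Position 12 ')': depth becomes 3
  Position 13 ')': depth becomes 2
  Position 14 ')': depth becomes 1
  Position 15 ')': depth becomes 0
  Position 16 '(': depth becomes 1
  Position 17 '(': depth becomes 2
  Position 18 ')': depth becomes 1
  Position 19 ')': depth becomes 0
  Position 20 '(': depth becomes 1
  Position 21 '(': depth becomes 2
  Position 22 ')': depth becomes 1
  Position 23 ')': depth becomes 0
Maximum depth reached: 5

5


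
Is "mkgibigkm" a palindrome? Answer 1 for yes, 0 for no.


Input: mkgibigkm
Reversed: mkgibigkm
  Compare pos 0 ('m') with pos 8 ('m'): match
  Compare pos 1 ('k') with pos 7 ('k'): match
  Compare pos 2 ('g') with pos 6 ('g'): match
  Compare pos 3 ('i') with pos 5 ('i'): match
Result: palindrome

1


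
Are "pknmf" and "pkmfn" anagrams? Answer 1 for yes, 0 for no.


Strings: "pknmf", "pkmfn"
Sorted first:  fkmnp
Sorted second: fkmnp
Sorted forms match => anagrams

1


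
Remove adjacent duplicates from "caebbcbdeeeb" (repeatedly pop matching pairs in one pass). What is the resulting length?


Input: caebbcbdeeeb
Stack-based adjacent duplicate removal:
  Read 'c': push. Stack: c
  Read 'a': push. Stack: ca
  Read 'e': push. Stack: cae
  Read 'b': push. Stack: caeb
  Read 'b': matches stack top 'b' => pop. Stack: cae
  Read 'c': push. Stack: caec
  Read 'b': push. Stack: caecb
  Read 'd': push. Stack: caecbd
  Read 'e': push. Stack: caecbde
  Read 'e': matches stack top 'e' => pop. Stack: caecbd
  Read 'e': push. Stack: caecbde
  Read 'b': push. Stack: caecbdeb
Final stack: "caecbdeb" (length 8)

8


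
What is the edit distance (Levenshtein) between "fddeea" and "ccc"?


Computing edit distance: "fddeea" -> "ccc"
DP table:
           c    c    c
      0    1    2    3
  f   1    1    2    3
  d   2    2    2    3
  d   3    3    3    3
  e   4    4    4    4
  e   5    5    5    5
  a   6    6    6    6
Edit distance = dp[6][3] = 6

6


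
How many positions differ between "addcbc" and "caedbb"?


Comparing "addcbc" and "caedbb" position by position:
  Position 0: 'a' vs 'c' => DIFFER
  Position 1: 'd' vs 'a' => DIFFER
  Position 2: 'd' vs 'e' => DIFFER
  Position 3: 'c' vs 'd' => DIFFER
  Position 4: 'b' vs 'b' => same
  Position 5: 'c' vs 'b' => DIFFER
Positions that differ: 5

5


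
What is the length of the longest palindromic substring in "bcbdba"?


Input: "bcbdba"
Checking substrings for palindromes:
  [0:3] "bcb" (len 3) => palindrome
  [2:5] "bdb" (len 3) => palindrome
Longest palindromic substring: "bcb" with length 3

3


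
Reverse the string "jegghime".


Input: jegghime
Reading characters right to left:
  Position 7: 'e'
  Position 6: 'm'
  Position 5: 'i'
  Position 4: 'h'
  Position 3: 'g'
  Position 2: 'g'
  Position 1: 'e'
  Position 0: 'j'
Reversed: emihggej

emihggej


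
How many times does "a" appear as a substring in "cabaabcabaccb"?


Searching for "a" in "cabaabcabaccb"
Scanning each position:
  Position 0: "c" => no
  Position 1: "a" => MATCH
  Position 2: "b" => no
  Position 3: "a" => MATCH
  Position 4: "a" => MATCH
  Position 5: "b" => no
  Position 6: "c" => no
  Position 7: "a" => MATCH
  Position 8: "b" => no
  Position 9: "a" => MATCH
  Position 10: "c" => no
  Position 11: "c" => no
  Position 12: "b" => no
Total occurrences: 5

5


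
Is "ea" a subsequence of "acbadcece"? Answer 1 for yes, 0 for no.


Check if "ea" is a subsequence of "acbadcece"
Greedy scan:
  Position 0 ('a'): no match needed
  Position 1 ('c'): no match needed
  Position 2 ('b'): no match needed
  Position 3 ('a'): no match needed
  Position 4 ('d'): no match needed
  Position 5 ('c'): no match needed
  Position 6 ('e'): matches sub[0] = 'e'
  Position 7 ('c'): no match needed
  Position 8 ('e'): no match needed
Only matched 1/2 characters => not a subsequence

0


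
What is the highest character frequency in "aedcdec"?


Input: aedcdec
Character counts:
  'a': 1
  'c': 2
  'd': 2
  'e': 2
Maximum frequency: 2

2


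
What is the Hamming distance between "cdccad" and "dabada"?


Comparing "cdccad" and "dabada" position by position:
  Position 0: 'c' vs 'd' => differ
  Position 1: 'd' vs 'a' => differ
  Position 2: 'c' vs 'b' => differ
  Position 3: 'c' vs 'a' => differ
  Position 4: 'a' vs 'd' => differ
  Position 5: 'd' vs 'a' => differ
Total differences (Hamming distance): 6

6


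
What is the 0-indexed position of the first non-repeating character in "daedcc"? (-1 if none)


Input: daedcc
Character frequencies:
  'a': 1
  'c': 2
  'd': 2
  'e': 1
Scanning left to right for freq == 1:
  Position 0 ('d'): freq=2, skip
  Position 1 ('a'): unique! => answer = 1

1


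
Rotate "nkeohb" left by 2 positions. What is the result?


Input: "nkeohb", rotate left by 2
First 2 characters: "nk"
Remaining characters: "eohb"
Concatenate remaining + first: "eohb" + "nk" = "eohbnk"

eohbnk


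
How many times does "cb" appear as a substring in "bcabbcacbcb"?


Searching for "cb" in "bcabbcacbcb"
Scanning each position:
  Position 0: "bc" => no
  Position 1: "ca" => no
  Position 2: "ab" => no
  Position 3: "bb" => no
  Position 4: "bc" => no
  Position 5: "ca" => no
  Position 6: "ac" => no
  Position 7: "cb" => MATCH
  Position 8: "bc" => no
  Position 9: "cb" => MATCH
Total occurrences: 2

2


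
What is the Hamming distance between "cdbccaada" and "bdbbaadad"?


Comparing "cdbccaada" and "bdbbaadad" position by position:
  Position 0: 'c' vs 'b' => differ
  Position 1: 'd' vs 'd' => same
  Position 2: 'b' vs 'b' => same
  Position 3: 'c' vs 'b' => differ
  Position 4: 'c' vs 'a' => differ
  Position 5: 'a' vs 'a' => same
  Position 6: 'a' vs 'd' => differ
  Position 7: 'd' vs 'a' => differ
  Position 8: 'a' vs 'd' => differ
Total differences (Hamming distance): 6

6


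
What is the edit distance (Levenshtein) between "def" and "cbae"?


Computing edit distance: "def" -> "cbae"
DP table:
           c    b    a    e
      0    1    2    3    4
  d   1    1    2    3    4
  e   2    2    2    3    3
  f   3    3    3    3    4
Edit distance = dp[3][4] = 4

4


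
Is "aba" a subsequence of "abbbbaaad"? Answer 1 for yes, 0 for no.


Check if "aba" is a subsequence of "abbbbaaad"
Greedy scan:
  Position 0 ('a'): matches sub[0] = 'a'
  Position 1 ('b'): matches sub[1] = 'b'
  Position 2 ('b'): no match needed
  Position 3 ('b'): no match needed
  Position 4 ('b'): no match needed
  Position 5 ('a'): matches sub[2] = 'a'
  Position 6 ('a'): no match needed
  Position 7 ('a'): no match needed
  Position 8 ('d'): no match needed
All 3 characters matched => is a subsequence

1


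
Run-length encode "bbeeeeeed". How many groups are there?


Input: bbeeeeeed
Scanning for consecutive runs:
  Group 1: 'b' x 2 (positions 0-1)
  Group 2: 'e' x 6 (positions 2-7)
  Group 3: 'd' x 1 (positions 8-8)
Total groups: 3

3


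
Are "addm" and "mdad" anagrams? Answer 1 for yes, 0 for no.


Strings: "addm", "mdad"
Sorted first:  addm
Sorted second: addm
Sorted forms match => anagrams

1


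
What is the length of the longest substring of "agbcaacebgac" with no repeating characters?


Input: "agbcaacebgac"
Sliding window (track last position of each char):
  Position 0 ('a'): window [0,0] length 1 -- new best
  Position 1 ('g'): window [0,1] length 2 -- new best
  Position 2 ('b'): window [0,2] length 3 -- new best
  Position 3 ('c'): window [0,3] length 4 -- new best
  Position 4 ('a'): repeat (last at 0), move window start to 1
  Position 4 ('a'): window [1,4] length 4
  Position 5 ('a'): repeat (last at 4), move window start to 5
  Position 5 ('a'): window [5,5] length 1
  Position 6 ('c'): window [5,6] length 2
  Position 7 ('e'): window [5,7] length 3
  Position 8 ('b'): window [5,8] length 4
  Position 9 ('g'): window [5,9] length 5 -- new best
  Position 10 ('a'): repeat (last at 5), move window start to 6
  Position 10 ('a'): window [6,10] length 5
  Position 11 ('c'): repeat (last at 6), move window start to 7
  Position 11 ('c'): window [7,11] length 5
Longest substring with no repeats: "acebg" with length 5

5


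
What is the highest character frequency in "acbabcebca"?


Input: acbabcebca
Character counts:
  'a': 3
  'b': 3
  'c': 3
  'e': 1
Maximum frequency: 3

3


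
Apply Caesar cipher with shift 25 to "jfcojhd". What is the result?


Caesar cipher: shift "jfcojhd" by 25
  'j' (pos 9) + 25 = pos 8 = 'i'
  'f' (pos 5) + 25 = pos 4 = 'e'
  'c' (pos 2) + 25 = pos 1 = 'b'
  'o' (pos 14) + 25 = pos 13 = 'n'
  'j' (pos 9) + 25 = pos 8 = 'i'
  'h' (pos 7) + 25 = pos 6 = 'g'
  'd' (pos 3) + 25 = pos 2 = 'c'
Result: iebnigc

iebnigc


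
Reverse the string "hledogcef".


Input: hledogcef
Reading characters right to left:
  Position 8: 'f'
  Position 7: 'e'
  Position 6: 'c'
  Position 5: 'g'
  Position 4: 'o'
  Position 3: 'd'
  Position 2: 'e'
  Position 1: 'l'
  Position 0: 'h'
Reversed: fecgodelh

fecgodelh


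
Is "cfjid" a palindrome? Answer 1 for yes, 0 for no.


Input: cfjid
Reversed: dijfc
  Compare pos 0 ('c') with pos 4 ('d'): MISMATCH
  Compare pos 1 ('f') with pos 3 ('i'): MISMATCH
Result: not a palindrome

0


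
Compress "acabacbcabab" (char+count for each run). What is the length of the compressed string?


Input: acabacbcabab
Runs:
  'a' x 1 => "a1"
  'c' x 1 => "c1"
  'a' x 1 => "a1"
  'b' x 1 => "b1"
  'a' x 1 => "a1"
  'c' x 1 => "c1"
  'b' x 1 => "b1"
  'c' x 1 => "c1"
  'a' x 1 => "a1"
  'b' x 1 => "b1"
  'a' x 1 => "a1"
  'b' x 1 => "b1"
Compressed: "a1c1a1b1a1c1b1c1a1b1a1b1"
Compressed length: 24

24


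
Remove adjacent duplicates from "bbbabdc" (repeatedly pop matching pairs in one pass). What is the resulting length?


Input: bbbabdc
Stack-based adjacent duplicate removal:
  Read 'b': push. Stack: b
  Read 'b': matches stack top 'b' => pop. Stack: (empty)
  Read 'b': push. Stack: b
  Read 'a': push. Stack: ba
  Read 'b': push. Stack: bab
  Read 'd': push. Stack: babd
  Read 'c': push. Stack: babdc
Final stack: "babdc" (length 5)

5


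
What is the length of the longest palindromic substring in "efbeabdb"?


Input: "efbeabdb"
Checking substrings for palindromes:
  [5:8] "bdb" (len 3) => palindrome
Longest palindromic substring: "bdb" with length 3

3


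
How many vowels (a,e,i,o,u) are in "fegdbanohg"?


Input: fegdbanohg
Checking each character:
  'f' at position 0: consonant
  'e' at position 1: vowel (running total: 1)
  'g' at position 2: consonant
  'd' at position 3: consonant
  'b' at position 4: consonant
  'a' at position 5: vowel (running total: 2)
  'n' at position 6: consonant
  'o' at position 7: vowel (running total: 3)
  'h' at position 8: consonant
  'g' at position 9: consonant
Total vowels: 3

3


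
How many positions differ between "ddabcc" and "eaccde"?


Comparing "ddabcc" and "eaccde" position by position:
  Position 0: 'd' vs 'e' => DIFFER
  Position 1: 'd' vs 'a' => DIFFER
  Position 2: 'a' vs 'c' => DIFFER
  Position 3: 'b' vs 'c' => DIFFER
  Position 4: 'c' vs 'd' => DIFFER
  Position 5: 'c' vs 'e' => DIFFER
Positions that differ: 6

6


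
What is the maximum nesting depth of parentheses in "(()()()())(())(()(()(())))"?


Input: "(()()()())(())(()(()(())))"
Tracking depth:
  Position 0 '(': depth becomes 1
  Position 1 '(': depth becomes 2
  Position 2 ')': depth becomes 1
  Position 3 '(': depth becomes 2
  Position 4 ')': depth becomes 1
  Position 5 '(': depth becomes 2
  Position 6 ')': depth becomes 1
  Position 7 '(': depth becomes 2
  Position 8 ')': depth becomes 1
  Position 9 ')': depth becomes 0
  Position 10 '(': depth becomes 1
  Position 11 '(': depth becomes 2
  Position 12 ')': depth becomes 1
  Position 13 ')': depth becomes 0
  Position 14 '(': depth becomes 1
  Position 15 '(': depth becomes 2
  Position 16 ')': depth becomes 1
  Position 17 '(': depth becomes 2
  Position 18 '(': depth becomes 3
  Position 19 ')': depth becomes 2
  Position 20 '(': depth becomes 3
  Position 21 '(': depth becomes 4
  Position 22 ')': depth becomes 3
  Position 23 ')': depth becomes 2
  Position 24 ')': depth becomes 1
  Position 25 ')': depth becomes 0
Maximum depth reached: 4

4


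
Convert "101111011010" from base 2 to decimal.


Input: "101111011010" in base 2
Positional expansion:
  Digit '1' (value 1) x 2^11 = 2048
  Digit '0' (value 0) x 2^10 = 0
  Digit '1' (value 1) x 2^9 = 512
  Digit '1' (value 1) x 2^8 = 256
  Digit '1' (value 1) x 2^7 = 128
  Digit '1' (value 1) x 2^6 = 64
  Digit '0' (value 0) x 2^5 = 0
  Digit '1' (value 1) x 2^4 = 16
  Digit '1' (value 1) x 2^3 = 8
  Digit '0' (value 0) x 2^2 = 0
  Digit '1' (value 1) x 2^1 = 2
  Digit '0' (value 0) x 2^0 = 0
Sum = 3034

3034


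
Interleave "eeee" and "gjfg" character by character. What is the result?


Interleaving "eeee" and "gjfg":
  Position 0: 'e' from first, 'g' from second => "eg"
  Position 1: 'e' from first, 'j' from second => "ej"
  Position 2: 'e' from first, 'f' from second => "ef"
  Position 3: 'e' from first, 'g' from second => "eg"
Result: egejefeg

egejefeg


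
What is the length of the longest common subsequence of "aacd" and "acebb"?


LCS of "aacd" and "acebb"
DP table:
           a    c    e    b    b
      0    0    0    0    0    0
  a   0    1    1    1    1    1
  a   0    1    1    1    1    1
  c   0    1    2    2    2    2
  d   0    1    2    2    2    2
LCS length = dp[4][5] = 2

2


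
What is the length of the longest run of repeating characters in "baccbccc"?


Input: "baccbccc"
Scanning for longest run:
  Position 1 ('a'): new char, reset run to 1
  Position 2 ('c'): new char, reset run to 1
  Position 3 ('c'): continues run of 'c', length=2
  Position 4 ('b'): new char, reset run to 1
  Position 5 ('c'): new char, reset run to 1
  Position 6 ('c'): continues run of 'c', length=2
  Position 7 ('c'): continues run of 'c', length=3
Longest run: 'c' with length 3

3


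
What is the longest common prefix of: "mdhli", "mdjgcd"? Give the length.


Words: mdhli, mdjgcd
  Position 0: all 'm' => match
  Position 1: all 'd' => match
  Position 2: ('h', 'j') => mismatch, stop
LCP = "md" (length 2)

2


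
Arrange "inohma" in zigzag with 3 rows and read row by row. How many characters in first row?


Zigzag "inohma" into 3 rows:
Placing characters:
  'i' => row 0
  'n' => row 1
  'o' => row 2
  'h' => row 1
  'm' => row 0
  'a' => row 1
Rows:
  Row 0: "im"
  Row 1: "nha"
  Row 2: "o"
First row length: 2

2


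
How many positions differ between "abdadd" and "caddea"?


Comparing "abdadd" and "caddea" position by position:
  Position 0: 'a' vs 'c' => DIFFER
  Position 1: 'b' vs 'a' => DIFFER
  Position 2: 'd' vs 'd' => same
  Position 3: 'a' vs 'd' => DIFFER
  Position 4: 'd' vs 'e' => DIFFER
  Position 5: 'd' vs 'a' => DIFFER
Positions that differ: 5

5


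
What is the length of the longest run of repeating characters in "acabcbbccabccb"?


Input: "acabcbbccabccb"
Scanning for longest run:
  Position 1 ('c'): new char, reset run to 1
  Position 2 ('a'): new char, reset run to 1
  Position 3 ('b'): new char, reset run to 1
  Position 4 ('c'): new char, reset run to 1
  Position 5 ('b'): new char, reset run to 1
  Position 6 ('b'): continues run of 'b', length=2
  Position 7 ('c'): new char, reset run to 1
  Position 8 ('c'): continues run of 'c', length=2
  Position 9 ('a'): new char, reset run to 1
  Position 10 ('b'): new char, reset run to 1
  Position 11 ('c'): new char, reset run to 1
  Position 12 ('c'): continues run of 'c', length=2
  Position 13 ('b'): new char, reset run to 1
Longest run: 'b' with length 2

2


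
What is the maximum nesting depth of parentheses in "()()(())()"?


Input: "()()(())()"
Tracking depth:
  Position 0 '(': depth becomes 1
  Position 1 ')': depth becomes 0
  Position 2 '(': depth becomes 1
  Position 3 ')': depth becomes 0
  Position 4 '(': depth becomes 1
  Position 5 '(': depth becomes 2
  Position 6 ')': depth becomes 1
  Position 7 ')': depth becomes 0
  Position 8 '(': depth becomes 1
  Position 9 ')': depth becomes 0
Maximum depth reached: 2

2


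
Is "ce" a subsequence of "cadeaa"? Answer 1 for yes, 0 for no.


Check if "ce" is a subsequence of "cadeaa"
Greedy scan:
  Position 0 ('c'): matches sub[0] = 'c'
  Position 1 ('a'): no match needed
  Position 2 ('d'): no match needed
  Position 3 ('e'): matches sub[1] = 'e'
  Position 4 ('a'): no match needed
  Position 5 ('a'): no match needed
All 2 characters matched => is a subsequence

1
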